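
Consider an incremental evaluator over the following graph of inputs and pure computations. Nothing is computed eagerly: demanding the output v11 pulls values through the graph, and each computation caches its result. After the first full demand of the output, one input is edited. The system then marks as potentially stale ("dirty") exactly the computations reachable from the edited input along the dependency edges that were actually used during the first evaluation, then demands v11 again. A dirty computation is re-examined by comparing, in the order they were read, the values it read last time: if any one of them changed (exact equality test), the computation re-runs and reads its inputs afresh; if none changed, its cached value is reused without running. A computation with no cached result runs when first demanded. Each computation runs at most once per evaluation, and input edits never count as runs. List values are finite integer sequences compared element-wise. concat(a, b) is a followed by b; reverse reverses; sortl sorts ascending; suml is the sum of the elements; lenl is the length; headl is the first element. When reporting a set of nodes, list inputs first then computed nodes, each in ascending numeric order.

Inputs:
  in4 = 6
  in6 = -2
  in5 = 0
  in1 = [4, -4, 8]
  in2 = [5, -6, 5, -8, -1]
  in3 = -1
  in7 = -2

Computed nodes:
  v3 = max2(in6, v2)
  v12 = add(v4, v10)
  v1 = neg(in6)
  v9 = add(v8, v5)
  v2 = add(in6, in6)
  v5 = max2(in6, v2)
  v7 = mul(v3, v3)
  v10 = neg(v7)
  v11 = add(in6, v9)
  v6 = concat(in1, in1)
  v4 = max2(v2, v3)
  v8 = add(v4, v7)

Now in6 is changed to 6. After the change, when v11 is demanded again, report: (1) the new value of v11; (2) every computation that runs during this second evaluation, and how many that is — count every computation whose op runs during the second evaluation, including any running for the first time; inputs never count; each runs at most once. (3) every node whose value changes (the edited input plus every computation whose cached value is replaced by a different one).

Initial pass — values computed on the first demand:
  v2 = add(-2, -2) = -4
  v3 = max2(-2, -4) = -2
  v4 = max2(-4, -2) = -2
  v5 = max2(-2, -4) = -2
  v7 = mul(-2, -2) = 4
  v8 = add(-2, 4) = 2
  v9 = add(2, -2) = 0
  v11 = add(-2, 0) = -2

Second demand — change propagation:
  v2: re-runs because in6 -2->6; in6 -2->6; new result 12.
  v3: re-runs because in6 -2->6; v2 -4->12; new result 12.
  v4: re-runs because v2 -4->12; v3 -2->12; new result 12.
  v5: re-runs because in6 -2->6; v2 -4->12; new result 12.
  v7: re-runs because v3 -2->12; v3 -2->12; new result 144.
  v8: re-runs because v4 -2->12; v7 4->144; new result 156.
  v9: re-runs because v8 2->156; v5 -2->12; new result 168.
  v11: re-runs because in6 -2->6; v9 0->168; new result 174.

v11 now evaluates to 174.
Run set: v2, v3, v4, v5, v7, v8, v9, v11 (8 run).
Changed values: in6, v2, v3, v4, v5, v7, v8, v9, v11.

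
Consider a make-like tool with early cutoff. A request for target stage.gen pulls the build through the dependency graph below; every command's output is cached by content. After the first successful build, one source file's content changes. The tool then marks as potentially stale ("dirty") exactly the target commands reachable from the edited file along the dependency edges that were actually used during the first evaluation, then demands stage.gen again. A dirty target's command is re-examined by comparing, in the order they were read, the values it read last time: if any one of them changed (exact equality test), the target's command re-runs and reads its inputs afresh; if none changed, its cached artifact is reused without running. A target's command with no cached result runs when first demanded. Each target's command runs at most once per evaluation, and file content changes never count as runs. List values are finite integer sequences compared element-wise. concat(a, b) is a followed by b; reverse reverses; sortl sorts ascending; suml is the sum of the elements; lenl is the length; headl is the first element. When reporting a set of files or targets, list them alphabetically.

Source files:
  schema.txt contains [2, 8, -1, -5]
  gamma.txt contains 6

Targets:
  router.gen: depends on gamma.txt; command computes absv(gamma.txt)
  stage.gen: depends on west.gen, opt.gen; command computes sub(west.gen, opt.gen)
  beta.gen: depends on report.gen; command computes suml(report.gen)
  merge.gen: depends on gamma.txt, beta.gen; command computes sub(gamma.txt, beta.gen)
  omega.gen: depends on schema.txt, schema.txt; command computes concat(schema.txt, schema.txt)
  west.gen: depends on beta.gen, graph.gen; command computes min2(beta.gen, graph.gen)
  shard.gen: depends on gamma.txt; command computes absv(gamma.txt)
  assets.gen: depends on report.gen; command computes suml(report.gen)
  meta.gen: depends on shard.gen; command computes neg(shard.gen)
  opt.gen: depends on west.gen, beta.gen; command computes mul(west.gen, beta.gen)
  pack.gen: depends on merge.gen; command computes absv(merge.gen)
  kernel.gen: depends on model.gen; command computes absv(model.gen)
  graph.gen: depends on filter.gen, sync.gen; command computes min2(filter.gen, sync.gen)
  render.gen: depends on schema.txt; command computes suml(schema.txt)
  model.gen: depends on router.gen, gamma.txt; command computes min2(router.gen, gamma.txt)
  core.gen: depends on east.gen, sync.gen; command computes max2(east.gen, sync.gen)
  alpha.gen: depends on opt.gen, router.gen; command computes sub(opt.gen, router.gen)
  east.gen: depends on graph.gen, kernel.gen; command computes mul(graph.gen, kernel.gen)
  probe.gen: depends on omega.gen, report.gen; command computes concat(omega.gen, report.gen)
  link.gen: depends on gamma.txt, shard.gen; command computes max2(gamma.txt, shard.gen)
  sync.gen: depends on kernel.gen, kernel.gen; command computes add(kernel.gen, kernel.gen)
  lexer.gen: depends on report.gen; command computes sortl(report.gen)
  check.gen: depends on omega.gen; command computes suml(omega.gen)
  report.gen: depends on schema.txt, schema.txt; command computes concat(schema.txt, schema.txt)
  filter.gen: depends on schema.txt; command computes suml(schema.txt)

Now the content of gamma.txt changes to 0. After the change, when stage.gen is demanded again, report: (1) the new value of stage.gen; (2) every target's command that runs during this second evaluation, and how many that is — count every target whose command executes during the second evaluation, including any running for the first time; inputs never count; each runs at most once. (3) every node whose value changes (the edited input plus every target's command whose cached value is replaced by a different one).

Demanding stage.gen again yields 0.
8 target commands run: graph.gen, kernel.gen, model.gen, opt.gen, router.gen, stage.gen, sync.gen, west.gen.
The nodes whose values change: gamma.txt, graph.gen, kernel.gen, model.gen, opt.gen, router.gen, stage.gen, sync.gen, west.gen.

First demand of the output computes:
  filter.gen = suml([2, 8, -1, -5]) = 4
  report.gen = concat([2, 8, -1, -5], [2, 8, -1, -5]) = [2, 8, -1, -5, 2, 8, -1, -5]
  beta.gen = suml([2, 8, -1, -5, 2, 8, -1, -5]) = 8
  router.gen = absv(6) = 6
  model.gen = min2(6, 6) = 6
  kernel.gen = absv(6) = 6
  sync.gen = add(6, 6) = 12
  graph.gen = min2(4, 12) = 4
  west.gen = min2(8, 4) = 4
  opt.gen = mul(4, 8) = 32
  stage.gen = sub(4, 32) = -28

After the edit, cleaning proceeds:
  router.gen: a read changed (gamma.txt 6->0) — executes, giving 0.
  model.gen: a read changed (router.gen 6->0; gamma.txt 6->0) — executes, giving 0.
  kernel.gen: a read changed (model.gen 6->0) — executes, giving 0.
  sync.gen: a read changed (kernel.gen 6->0; kernel.gen 6->0) — executes, giving 0.
  graph.gen: a read changed (sync.gen 12->0) — executes, giving 0.
  west.gen: a read changed (graph.gen 4->0) — executes, giving 0.
  opt.gen: a read changed (west.gen 4->0) — executes, giving 0.
  stage.gen: a read changed (west.gen 4->0; opt.gen 32->0) — executes, giving 0.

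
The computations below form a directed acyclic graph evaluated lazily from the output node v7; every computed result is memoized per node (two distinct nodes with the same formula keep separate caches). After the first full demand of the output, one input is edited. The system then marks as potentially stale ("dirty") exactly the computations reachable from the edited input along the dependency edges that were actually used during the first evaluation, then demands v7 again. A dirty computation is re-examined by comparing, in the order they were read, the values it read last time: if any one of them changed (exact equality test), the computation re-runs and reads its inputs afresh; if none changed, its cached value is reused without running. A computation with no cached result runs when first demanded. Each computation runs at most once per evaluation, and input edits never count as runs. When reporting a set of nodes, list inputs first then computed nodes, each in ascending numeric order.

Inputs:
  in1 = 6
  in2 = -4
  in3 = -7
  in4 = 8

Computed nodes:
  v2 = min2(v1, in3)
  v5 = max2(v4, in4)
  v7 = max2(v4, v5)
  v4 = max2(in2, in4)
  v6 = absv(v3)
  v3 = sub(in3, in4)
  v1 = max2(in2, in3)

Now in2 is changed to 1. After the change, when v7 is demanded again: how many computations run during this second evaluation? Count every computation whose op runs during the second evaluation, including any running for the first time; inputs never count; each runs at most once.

1 computations run: v4.
Note the absorption at v4: it re-runs yet its value is the same, leaving the output's value untouched.

First demand of the output computes:
  v4 = max2(-4, 8) = 8
  v5 = max2(8, 8) = 8
  v7 = max2(8, 8) = 8

After the edit, cleaning proceeds:
  v4: a read changed (in2 -4->1) — executes, giving 8 — identical to its old value.
  v5: dirty, but its reads are unchanged (v4 unchanged, in4 unchanged); cached 8 stands.
  v7: dirty, but its reads are unchanged (v4 unchanged, v5 unchanged); cached 8 stands.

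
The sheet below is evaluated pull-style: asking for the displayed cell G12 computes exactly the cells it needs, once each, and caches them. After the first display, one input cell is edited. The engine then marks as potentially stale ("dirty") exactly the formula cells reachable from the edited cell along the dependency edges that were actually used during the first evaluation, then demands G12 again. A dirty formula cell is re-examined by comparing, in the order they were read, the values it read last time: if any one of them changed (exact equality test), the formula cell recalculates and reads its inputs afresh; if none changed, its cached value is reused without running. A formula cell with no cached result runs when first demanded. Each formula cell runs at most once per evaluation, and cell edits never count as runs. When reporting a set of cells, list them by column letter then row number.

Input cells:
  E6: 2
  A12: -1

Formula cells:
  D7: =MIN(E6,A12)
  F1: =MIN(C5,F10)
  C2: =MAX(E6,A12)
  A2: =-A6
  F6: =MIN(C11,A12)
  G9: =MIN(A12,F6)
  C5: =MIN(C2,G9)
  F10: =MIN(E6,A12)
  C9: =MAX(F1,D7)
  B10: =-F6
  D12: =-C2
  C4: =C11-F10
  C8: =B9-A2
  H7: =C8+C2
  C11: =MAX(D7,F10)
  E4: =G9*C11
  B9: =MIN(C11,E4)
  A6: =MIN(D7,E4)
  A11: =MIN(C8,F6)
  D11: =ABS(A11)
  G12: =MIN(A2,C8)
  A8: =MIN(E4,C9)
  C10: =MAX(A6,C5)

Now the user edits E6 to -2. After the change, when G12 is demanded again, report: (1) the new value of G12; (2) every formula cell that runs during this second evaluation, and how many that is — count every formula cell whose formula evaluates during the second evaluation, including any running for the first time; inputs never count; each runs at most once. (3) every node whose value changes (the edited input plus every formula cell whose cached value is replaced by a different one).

First demand of the output computes:
  D7 = MIN(2, -1) = -1
  F10 = MIN(2, -1) = -1
  C11 = MAX(-1, -1) = -1
  F6 = MIN(-1, -1) = -1
  G9 = MIN(-1, -1) = -1
  E4 = -1 * -1 = 1
  A6 = MIN(-1, 1) = -1
  A2 = -(-1) = 1
  B9 = MIN(-1, 1) = -1
  C8 = -1 - 1 = -2
  G12 = MIN(1, -2) = -2

After the edit, cleaning proceeds:
  D7: a read changed (E6 2->-2) — executes, giving -2.
  F10: a read changed (E6 2->-2) — executes, giving -2.
  C11: a read changed (D7 -1->-2; F10 -1->-2) — executes, giving -2.
  F6: a read changed (C11 -1->-2) — executes, giving -2.
  G9: a read changed (F6 -1->-2) — executes, giving -2.
  E4: a read changed (G9 -1->-2; C11 -1->-2) — executes, giving 4.
  A6: a read changed (D7 -1->-2; E4 1->4) — executes, giving -2.
  A2: a read changed (A6 -1->-2) — executes, giving 2.
  B9: a read changed (C11 -1->-2; E4 1->4) — executes, giving -2.
  C8: a read changed (B9 -1->-2; A2 1->2) — executes, giving -4.
  G12: a read changed (A2 1->2; C8 -2->-4) — executes, giving -4.

Demanding G12 again yields -4.
11 formula cells run: A2, A6, B9, C8, C11, D7, E4, F6, F10, G9, G12.
The nodes whose values change: A2, A6, B9, C8, C11, D7, E4, E6, F6, F10, G9, G12.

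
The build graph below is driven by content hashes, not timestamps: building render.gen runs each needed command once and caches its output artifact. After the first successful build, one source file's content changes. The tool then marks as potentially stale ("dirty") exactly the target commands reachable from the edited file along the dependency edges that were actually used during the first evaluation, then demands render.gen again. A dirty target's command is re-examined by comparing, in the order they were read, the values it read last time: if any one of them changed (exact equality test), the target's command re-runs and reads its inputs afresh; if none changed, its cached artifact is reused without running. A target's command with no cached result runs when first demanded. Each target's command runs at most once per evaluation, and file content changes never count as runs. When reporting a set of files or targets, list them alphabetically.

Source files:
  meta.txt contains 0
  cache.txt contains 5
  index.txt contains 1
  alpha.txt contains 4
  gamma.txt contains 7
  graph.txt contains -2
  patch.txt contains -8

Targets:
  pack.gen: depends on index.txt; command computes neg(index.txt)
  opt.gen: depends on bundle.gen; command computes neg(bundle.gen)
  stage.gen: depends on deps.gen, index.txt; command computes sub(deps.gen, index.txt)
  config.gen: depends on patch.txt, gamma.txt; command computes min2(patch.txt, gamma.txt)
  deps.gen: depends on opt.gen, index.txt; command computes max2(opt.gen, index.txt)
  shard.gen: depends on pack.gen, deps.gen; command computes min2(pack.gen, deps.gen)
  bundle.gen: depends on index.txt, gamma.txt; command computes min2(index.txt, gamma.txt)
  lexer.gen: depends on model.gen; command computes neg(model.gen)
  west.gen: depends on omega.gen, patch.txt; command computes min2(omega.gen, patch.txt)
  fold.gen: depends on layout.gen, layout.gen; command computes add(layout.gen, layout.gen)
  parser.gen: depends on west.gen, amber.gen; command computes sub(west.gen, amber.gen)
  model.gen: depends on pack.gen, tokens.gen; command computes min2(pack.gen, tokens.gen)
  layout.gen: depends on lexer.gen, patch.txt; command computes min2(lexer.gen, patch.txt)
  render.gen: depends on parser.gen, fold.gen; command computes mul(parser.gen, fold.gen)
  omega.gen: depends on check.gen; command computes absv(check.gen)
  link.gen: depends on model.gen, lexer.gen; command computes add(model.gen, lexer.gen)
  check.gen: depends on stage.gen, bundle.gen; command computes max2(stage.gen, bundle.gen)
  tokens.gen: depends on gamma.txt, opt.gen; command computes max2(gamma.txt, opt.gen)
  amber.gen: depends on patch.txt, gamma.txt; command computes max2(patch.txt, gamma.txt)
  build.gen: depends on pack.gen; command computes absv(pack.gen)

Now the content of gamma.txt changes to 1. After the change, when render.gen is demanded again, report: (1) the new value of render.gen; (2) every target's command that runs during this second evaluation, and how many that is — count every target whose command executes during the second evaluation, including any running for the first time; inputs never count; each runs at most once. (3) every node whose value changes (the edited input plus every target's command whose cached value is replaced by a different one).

Initial pass — values computed on the first demand:
  amber.gen = max2(-8, 7) = 7
  bundle.gen = min2(1, 7) = 1
  opt.gen = neg(1) = -1
  deps.gen = max2(-1, 1) = 1
  pack.gen = neg(1) = -1
  stage.gen = sub(1, 1) = 0
  check.gen = max2(0, 1) = 1
  omega.gen = absv(1) = 1
  tokens.gen = max2(7, -1) = 7
  model.gen = min2(-1, 7) = -1
  lexer.gen = neg(-1) = 1
  layout.gen = min2(1, -8) = -8
  fold.gen = add(-8, -8) = -16
  west.gen = min2(1, -8) = -8
  parser.gen = sub(-8, 7) = -15
  render.gen = mul(-15, -16) = 240

Second demand — change propagation:
  amber.gen: re-runs because gamma.txt 7->1; new result 1.
  bundle.gen: re-runs because gamma.txt 7->1; new result 1 (unchanged).
  opt.gen: re-examined; everything it read last time is the same (bundle.gen unchanged) — cache -1 kept, no run.
  deps.gen: re-examined; everything it read last time is the same (opt.gen unchanged, index.txt unchanged) — cache 1 kept, no run.
  stage.gen: re-examined; everything it read last time is the same (deps.gen unchanged, index.txt unchanged) — cache 0 kept, no run.
  check.gen: re-examined; everything it read last time is the same (stage.gen unchanged, bundle.gen unchanged) — cache 1 kept, no run.
  omega.gen: re-examined; everything it read last time is the same (check.gen unchanged) — cache 1 kept, no run.
  tokens.gen: re-runs because gamma.txt 7->1; new result 1.
  model.gen: re-runs because tokens.gen 7->1; new result -1 (unchanged).
  lexer.gen: re-examined; everything it read last time is the same (model.gen unchanged) — cache 1 kept, no run.
  layout.gen: re-examined; everything it read last time is the same (lexer.gen unchanged, patch.txt unchanged) — cache -8 kept, no run.
  fold.gen: re-examined; everything it read last time is the same (layout.gen unchanged, layout.gen unchanged) — cache -16 kept, no run.
  west.gen: re-examined; everything it read last time is the same (omega.gen unchanged, patch.txt unchanged) — cache -8 kept, no run.
  parser.gen: re-runs because amber.gen 7->1; new result -9.
  render.gen: re-runs because parser.gen -15->-9; new result 144.

The important point: at opt.gen every value read last time is unchanged, so the dirty flag clears without a run.

render.gen now evaluates to 144.
Run set: amber.gen, bundle.gen, model.gen, parser.gen, render.gen, tokens.gen (6 run).
Changed values: amber.gen, gamma.txt, parser.gen, render.gen, tokens.gen.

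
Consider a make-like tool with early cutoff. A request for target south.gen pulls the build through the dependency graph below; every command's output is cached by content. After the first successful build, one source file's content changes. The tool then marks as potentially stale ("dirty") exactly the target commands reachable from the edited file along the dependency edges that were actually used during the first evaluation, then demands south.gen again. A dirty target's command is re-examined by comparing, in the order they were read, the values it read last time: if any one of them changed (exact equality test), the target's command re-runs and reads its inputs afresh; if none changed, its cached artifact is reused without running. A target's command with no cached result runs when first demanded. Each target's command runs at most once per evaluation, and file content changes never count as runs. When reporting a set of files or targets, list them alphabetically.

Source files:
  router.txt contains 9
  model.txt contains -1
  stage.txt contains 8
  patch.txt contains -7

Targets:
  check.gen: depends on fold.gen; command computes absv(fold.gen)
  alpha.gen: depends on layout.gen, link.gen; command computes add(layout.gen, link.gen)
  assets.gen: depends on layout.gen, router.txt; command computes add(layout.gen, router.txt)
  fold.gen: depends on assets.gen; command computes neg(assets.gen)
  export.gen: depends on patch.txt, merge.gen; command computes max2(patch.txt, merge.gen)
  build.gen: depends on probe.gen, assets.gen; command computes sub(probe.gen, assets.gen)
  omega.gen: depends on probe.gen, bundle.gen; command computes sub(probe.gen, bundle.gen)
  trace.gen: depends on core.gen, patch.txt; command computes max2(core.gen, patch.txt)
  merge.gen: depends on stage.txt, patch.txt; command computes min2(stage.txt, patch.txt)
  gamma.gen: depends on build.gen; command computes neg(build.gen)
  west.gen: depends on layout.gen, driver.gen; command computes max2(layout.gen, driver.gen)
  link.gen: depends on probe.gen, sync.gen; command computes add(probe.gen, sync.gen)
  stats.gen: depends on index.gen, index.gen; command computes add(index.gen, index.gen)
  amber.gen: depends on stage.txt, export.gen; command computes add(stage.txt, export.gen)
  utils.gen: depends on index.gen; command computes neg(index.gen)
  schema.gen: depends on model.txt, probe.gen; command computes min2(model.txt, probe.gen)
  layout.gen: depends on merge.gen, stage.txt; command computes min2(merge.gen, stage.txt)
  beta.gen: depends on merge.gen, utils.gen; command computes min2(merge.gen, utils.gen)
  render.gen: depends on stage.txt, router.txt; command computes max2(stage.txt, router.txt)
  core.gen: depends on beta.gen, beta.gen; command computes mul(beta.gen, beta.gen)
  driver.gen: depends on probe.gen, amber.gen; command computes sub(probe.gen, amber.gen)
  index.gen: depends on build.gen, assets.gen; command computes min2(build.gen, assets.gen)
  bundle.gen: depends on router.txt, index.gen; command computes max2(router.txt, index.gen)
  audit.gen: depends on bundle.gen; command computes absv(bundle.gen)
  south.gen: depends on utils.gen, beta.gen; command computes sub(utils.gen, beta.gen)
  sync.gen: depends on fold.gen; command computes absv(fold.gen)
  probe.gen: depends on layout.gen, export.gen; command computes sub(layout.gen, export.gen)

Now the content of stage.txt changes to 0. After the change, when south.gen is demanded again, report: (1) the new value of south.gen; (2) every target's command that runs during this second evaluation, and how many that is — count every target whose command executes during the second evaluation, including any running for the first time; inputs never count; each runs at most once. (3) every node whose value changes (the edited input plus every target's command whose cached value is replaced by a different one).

First demand of the output computes:
  merge.gen = min2(8, -7) = -7
  export.gen = max2(-7, -7) = -7
  layout.gen = min2(-7, 8) = -7
  assets.gen = add(-7, 9) = 2
  probe.gen = sub(-7, -7) = 0
  build.gen = sub(0, 2) = -2
  index.gen = min2(-2, 2) = -2
  utils.gen = neg(-2) = 2
  beta.gen = min2(-7, 2) = -7
  south.gen = sub(2, -7) = 9

After the edit, cleaning proceeds:
  merge.gen: a read changed (stage.txt 8->0) — executes, giving -7 — identical to its old value.
  export.gen: dirty, but its reads are unchanged (patch.txt unchanged, merge.gen unchanged); cached -7 stands.
  layout.gen: a read changed (stage.txt 8->0) — executes, giving -7 — identical to its old value.
  assets.gen: dirty, but its reads are unchanged (layout.gen unchanged, router.txt unchanged); cached 2 stands.
  probe.gen: dirty, but its reads are unchanged (layout.gen unchanged, export.gen unchanged); cached 0 stands.
  build.gen: dirty, but its reads are unchanged (probe.gen unchanged, assets.gen unchanged); cached -2 stands.
  index.gen: dirty, but its reads are unchanged (build.gen unchanged, assets.gen unchanged); cached -2 stands.
  utils.gen: dirty, but its reads are unchanged (index.gen unchanged); cached 2 stands.
  beta.gen: dirty, but its reads are unchanged (merge.gen unchanged, utils.gen unchanged); cached -7 stands.
  south.gen: dirty, but its reads are unchanged (utils.gen unchanged, beta.gen unchanged); cached 9 stands.

Note where the cutoff bites: export.gen is checked, finds nothing changed, and keeps its cache.

Demanding south.gen again yields 9.
2 target commands run: layout.gen, merge.gen.
The nodes whose values change: stage.txt.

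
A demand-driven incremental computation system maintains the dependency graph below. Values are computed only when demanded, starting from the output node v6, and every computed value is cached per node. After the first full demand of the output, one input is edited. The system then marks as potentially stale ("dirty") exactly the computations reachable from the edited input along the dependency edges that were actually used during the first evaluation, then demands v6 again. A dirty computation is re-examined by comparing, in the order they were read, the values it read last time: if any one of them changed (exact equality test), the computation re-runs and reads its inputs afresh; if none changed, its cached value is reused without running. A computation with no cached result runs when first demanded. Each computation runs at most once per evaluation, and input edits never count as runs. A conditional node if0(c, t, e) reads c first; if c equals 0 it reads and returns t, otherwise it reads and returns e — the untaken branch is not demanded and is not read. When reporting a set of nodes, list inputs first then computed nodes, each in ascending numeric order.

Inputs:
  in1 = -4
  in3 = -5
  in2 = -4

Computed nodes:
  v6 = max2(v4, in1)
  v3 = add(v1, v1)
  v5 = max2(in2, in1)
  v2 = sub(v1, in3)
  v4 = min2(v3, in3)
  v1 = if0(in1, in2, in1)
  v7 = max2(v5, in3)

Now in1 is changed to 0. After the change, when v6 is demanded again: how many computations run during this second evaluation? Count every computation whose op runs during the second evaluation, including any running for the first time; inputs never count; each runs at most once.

First evaluation (everything demanded from the output):
  v1 = if0(in1=-4 -> else branch in1) = -4
  v3 = add(-4, -4) = -8
  v4 = min2(-8, -5) = -8
  v6 = max2(-8, -4) = -4

Propagation after the edit:
  v1: runs — in1 -4->0; in1 -4->0; result -4 (same value as before).
  v3: checked — values it read are unchanged (v1 unchanged, v1 unchanged); reused cached -8 without running.
  v4: checked — values it read are unchanged (v3 unchanged, in3 unchanged); reused cached -8 without running.
  v6: runs — in1 -4->0; result 0.

Key observation: the cutoff stops propagation at v3 — its inputs' values are unchanged, so it reuses its cache.

Computations that run: v1, v6 — 2 in total.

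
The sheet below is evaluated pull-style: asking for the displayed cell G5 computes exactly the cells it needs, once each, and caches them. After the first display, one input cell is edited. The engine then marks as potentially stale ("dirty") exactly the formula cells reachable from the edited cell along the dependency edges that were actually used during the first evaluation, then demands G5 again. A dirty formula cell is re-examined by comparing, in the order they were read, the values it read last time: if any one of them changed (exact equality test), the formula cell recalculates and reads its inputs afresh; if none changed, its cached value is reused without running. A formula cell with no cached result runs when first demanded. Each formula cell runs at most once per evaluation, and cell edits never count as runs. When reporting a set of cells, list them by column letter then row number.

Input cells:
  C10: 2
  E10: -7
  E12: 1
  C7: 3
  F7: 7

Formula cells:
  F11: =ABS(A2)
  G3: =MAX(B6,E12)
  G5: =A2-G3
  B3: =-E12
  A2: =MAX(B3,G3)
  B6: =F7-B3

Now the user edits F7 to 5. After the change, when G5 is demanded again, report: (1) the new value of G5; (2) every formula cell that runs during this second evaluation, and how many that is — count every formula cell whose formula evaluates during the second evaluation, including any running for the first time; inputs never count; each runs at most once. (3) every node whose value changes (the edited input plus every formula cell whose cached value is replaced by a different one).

First demand of the output computes:
  B3 = -(1) = -1
  B6 = 7 - -1 = 8
  G3 = MAX(8, 1) = 8
  A2 = MAX(-1, 8) = 8
  G5 = 8 - 8 = 0

After the edit, cleaning proceeds:
  B6: a read changed (F7 7->5) — executes, giving 6.
  G3: a read changed (B6 8->6) — executes, giving 6.
  A2: a read changed (G3 8->6) — executes, giving 6.
  G5: a read changed (A2 8->6; G3 8->6) — executes, giving 0 — identical to its old value.

Demanding G5 again yields 0.
4 formula cells run: A2, B6, G3, G5.
The nodes whose values change: A2, B6, F7, G3.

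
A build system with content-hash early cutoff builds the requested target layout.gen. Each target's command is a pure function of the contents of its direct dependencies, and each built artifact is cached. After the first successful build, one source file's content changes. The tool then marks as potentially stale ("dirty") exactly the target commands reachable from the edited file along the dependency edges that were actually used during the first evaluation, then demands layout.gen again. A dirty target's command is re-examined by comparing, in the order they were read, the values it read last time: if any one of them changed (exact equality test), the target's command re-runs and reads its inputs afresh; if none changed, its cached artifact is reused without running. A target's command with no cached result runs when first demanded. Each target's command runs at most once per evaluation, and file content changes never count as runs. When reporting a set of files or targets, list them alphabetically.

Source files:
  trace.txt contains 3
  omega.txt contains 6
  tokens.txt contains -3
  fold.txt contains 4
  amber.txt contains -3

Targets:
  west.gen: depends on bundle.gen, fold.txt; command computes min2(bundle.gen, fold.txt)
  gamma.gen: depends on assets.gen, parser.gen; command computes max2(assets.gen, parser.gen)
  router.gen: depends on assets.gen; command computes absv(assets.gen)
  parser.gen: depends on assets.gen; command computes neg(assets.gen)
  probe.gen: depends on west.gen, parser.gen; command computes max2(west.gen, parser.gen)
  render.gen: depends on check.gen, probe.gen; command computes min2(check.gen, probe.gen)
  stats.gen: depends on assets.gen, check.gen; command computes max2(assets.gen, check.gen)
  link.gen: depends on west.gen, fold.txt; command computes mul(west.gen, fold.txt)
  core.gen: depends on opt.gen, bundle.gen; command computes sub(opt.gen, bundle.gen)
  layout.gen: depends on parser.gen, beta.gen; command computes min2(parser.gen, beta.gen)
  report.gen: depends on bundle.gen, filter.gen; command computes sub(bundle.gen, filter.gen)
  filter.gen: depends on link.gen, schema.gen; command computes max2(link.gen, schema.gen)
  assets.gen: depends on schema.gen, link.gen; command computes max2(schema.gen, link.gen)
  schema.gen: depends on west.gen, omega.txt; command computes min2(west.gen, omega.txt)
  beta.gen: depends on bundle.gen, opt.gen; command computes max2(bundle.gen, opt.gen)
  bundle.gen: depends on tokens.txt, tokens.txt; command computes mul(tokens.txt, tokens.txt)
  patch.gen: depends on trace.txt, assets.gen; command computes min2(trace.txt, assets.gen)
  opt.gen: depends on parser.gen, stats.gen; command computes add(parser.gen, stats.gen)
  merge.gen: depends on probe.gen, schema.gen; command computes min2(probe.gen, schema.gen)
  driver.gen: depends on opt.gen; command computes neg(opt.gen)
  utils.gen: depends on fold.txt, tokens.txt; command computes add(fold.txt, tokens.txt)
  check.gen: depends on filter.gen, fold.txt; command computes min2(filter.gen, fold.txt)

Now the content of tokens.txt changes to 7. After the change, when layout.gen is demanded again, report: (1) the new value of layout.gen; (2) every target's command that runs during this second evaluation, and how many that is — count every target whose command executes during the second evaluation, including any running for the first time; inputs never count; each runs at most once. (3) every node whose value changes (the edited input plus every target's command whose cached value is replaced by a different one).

New value of layout.gen: -16.
Target commands that run: beta.gen, bundle.gen, layout.gen, west.gen — 4 in total.
Values that change: beta.gen, bundle.gen, tokens.txt.
Key observation: the cutoff stops propagation at link.gen — its inputs' values are unchanged, so it reuses its cache.

First evaluation (everything demanded from the output):
  bundle.gen = mul(-3, -3) = 9
  west.gen = min2(9, 4) = 4
  link.gen = mul(4, 4) = 16
  schema.gen = min2(4, 6) = 4
  assets.gen = max2(4, 16) = 16
  filter.gen = max2(16, 4) = 16
  check.gen = min2(16, 4) = 4
  parser.gen = neg(16) = -16
  stats.gen = max2(16, 4) = 16
  opt.gen = add(-16, 16) = 0
  beta.gen = max2(9, 0) = 9
  layout.gen = min2(-16, 9) = -16

Propagation after the edit:
  bundle.gen: runs — tokens.txt -3->7; tokens.txt -3->7; result 49.
  west.gen: runs — bundle.gen 9->49; result 4 (same value as before).
  link.gen: checked — values it read are unchanged (west.gen unchanged, fold.txt unchanged); reused cached 16 without running.
  schema.gen: checked — values it read are unchanged (west.gen unchanged, omega.txt unchanged); reused cached 4 without running.
  assets.gen: checked — values it read are unchanged (schema.gen unchanged, link.gen unchanged); reused cached 16 without running.
  filter.gen: checked — values it read are unchanged (link.gen unchanged, schema.gen unchanged); reused cached 16 without running.
  check.gen: checked — values it read are unchanged (filter.gen unchanged, fold.txt unchanged); reused cached 4 without running.
  parser.gen: checked — values it read are unchanged (assets.gen unchanged); reused cached -16 without running.
  stats.gen: checked — values it read are unchanged (assets.gen unchanged, check.gen unchanged); reused cached 16 without running.
  opt.gen: checked — values it read are unchanged (parser.gen unchanged, stats.gen unchanged); reused cached 0 without running.
  beta.gen: runs — bundle.gen 9->49; result 49.
  layout.gen: runs — beta.gen 9->49; result -16 (same value as before).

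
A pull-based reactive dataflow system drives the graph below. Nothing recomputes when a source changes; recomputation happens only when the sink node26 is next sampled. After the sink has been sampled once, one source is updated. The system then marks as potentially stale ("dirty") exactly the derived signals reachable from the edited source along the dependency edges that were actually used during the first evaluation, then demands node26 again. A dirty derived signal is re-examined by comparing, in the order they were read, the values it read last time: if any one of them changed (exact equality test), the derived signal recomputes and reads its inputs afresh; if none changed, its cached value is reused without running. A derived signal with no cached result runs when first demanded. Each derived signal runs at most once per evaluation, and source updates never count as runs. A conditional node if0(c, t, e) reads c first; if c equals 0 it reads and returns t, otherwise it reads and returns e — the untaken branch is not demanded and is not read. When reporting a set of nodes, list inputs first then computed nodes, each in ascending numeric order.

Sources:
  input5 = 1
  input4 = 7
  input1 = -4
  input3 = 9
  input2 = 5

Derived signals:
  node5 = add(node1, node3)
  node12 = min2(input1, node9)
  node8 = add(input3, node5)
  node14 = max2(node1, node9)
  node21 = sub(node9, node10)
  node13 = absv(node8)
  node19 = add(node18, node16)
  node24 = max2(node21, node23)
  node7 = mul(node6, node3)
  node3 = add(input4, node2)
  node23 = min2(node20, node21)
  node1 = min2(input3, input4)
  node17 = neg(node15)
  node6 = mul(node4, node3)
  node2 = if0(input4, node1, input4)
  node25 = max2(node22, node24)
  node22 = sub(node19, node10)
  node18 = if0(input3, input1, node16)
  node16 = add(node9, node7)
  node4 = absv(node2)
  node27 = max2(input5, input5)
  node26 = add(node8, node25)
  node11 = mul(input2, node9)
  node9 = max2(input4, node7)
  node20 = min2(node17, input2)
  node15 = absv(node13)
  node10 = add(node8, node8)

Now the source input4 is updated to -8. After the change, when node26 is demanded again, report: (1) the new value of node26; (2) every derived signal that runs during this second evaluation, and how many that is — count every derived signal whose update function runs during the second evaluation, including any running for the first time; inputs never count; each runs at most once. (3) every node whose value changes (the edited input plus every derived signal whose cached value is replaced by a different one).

New value of node26: 8207.
Derived signals that run: node1, node2, node3, node4, node5, node6, node7, node8, node9, node10, node13, node15, node16, node17, node18, node19, node20, node21, node22, node23, node24, node25, node26 — 23 in total.
Values that change: input4, node1, node2, node3, node4, node5, node6, node7, node8, node9, node10, node13, node15, node16, node17, node18, node19, node20, node21, node22, node23, node24, node25, node26.

First evaluation (everything demanded from the output):
  node1 = min2(9, 7) = 7
  node2 = if0(input4=7 -> else branch input4) = 7
  node3 = add(7, 7) = 14
  node4 = absv(7) = 7
  node5 = add(7, 14) = 21
  node6 = mul(7, 14) = 98
  node7 = mul(98, 14) = 1372
  node8 = add(9, 21) = 30
  node9 = max2(7, 1372) = 1372
  node10 = add(30, 30) = 60
  node13 = absv(30) = 30
  node15 = absv(30) = 30
  node16 = add(1372, 1372) = 2744
  node17 = neg(30) = -30
  node18 = if0(input3=9 -> else branch node16) = 2744
  node19 = add(2744, 2744) = 5488
  node20 = min2(-30, 5) = -30
  node21 = sub(1372, 60) = 1312
  node22 = sub(5488, 60) = 5428
  node23 = min2(-30, 1312) = -30
  node24 = max2(1312, -30) = 1312
  node25 = max2(5428, 1312) = 5428
  node26 = add(30, 5428) = 5458

Propagation after the edit:
  node1: runs — input4 7->-8; result -8.
  node2: runs — input4 7->-8; input4 7->-8; result -8.
  node3: runs — input4 7->-8; node2 7->-8; result -16.
  node4: runs — node2 7->-8; result 8.
  node5: runs — node1 7->-8; node3 14->-16; result -24.
  node6: runs — node4 7->8; node3 14->-16; result -128.
  node7: runs — node6 98->-128; node3 14->-16; result 2048.
  node8: runs — node5 21->-24; result -15.
  node9: runs — input4 7->-8; node7 1372->2048; result 2048.
  node10: runs — node8 30->-15; node8 30->-15; result -30.
  node13: runs — node8 30->-15; result 15.
  node15: runs — node13 30->15; result 15.
  node16: runs — node9 1372->2048; node7 1372->2048; result 4096.
  node17: runs — node15 30->15; result -15.
  node18: runs — node16 2744->4096; result 4096.
  node19: runs — node18 2744->4096; node16 2744->4096; result 8192.
  node20: runs — node17 -30->-15; result -15.
  node21: runs — node9 1372->2048; node10 60->-30; result 2078.
  node22: runs — node19 5488->8192; node10 60->-30; result 8222.
  node23: runs — node20 -30->-15; node21 1312->2078; result -15.
  node24: runs — node21 1312->2078; node23 -30->-15; result 2078.
  node25: runs — node22 5428->8222; node24 1312->2078; result 8222.
  node26: runs — node8 30->-15; node25 5428->8222; result 8207.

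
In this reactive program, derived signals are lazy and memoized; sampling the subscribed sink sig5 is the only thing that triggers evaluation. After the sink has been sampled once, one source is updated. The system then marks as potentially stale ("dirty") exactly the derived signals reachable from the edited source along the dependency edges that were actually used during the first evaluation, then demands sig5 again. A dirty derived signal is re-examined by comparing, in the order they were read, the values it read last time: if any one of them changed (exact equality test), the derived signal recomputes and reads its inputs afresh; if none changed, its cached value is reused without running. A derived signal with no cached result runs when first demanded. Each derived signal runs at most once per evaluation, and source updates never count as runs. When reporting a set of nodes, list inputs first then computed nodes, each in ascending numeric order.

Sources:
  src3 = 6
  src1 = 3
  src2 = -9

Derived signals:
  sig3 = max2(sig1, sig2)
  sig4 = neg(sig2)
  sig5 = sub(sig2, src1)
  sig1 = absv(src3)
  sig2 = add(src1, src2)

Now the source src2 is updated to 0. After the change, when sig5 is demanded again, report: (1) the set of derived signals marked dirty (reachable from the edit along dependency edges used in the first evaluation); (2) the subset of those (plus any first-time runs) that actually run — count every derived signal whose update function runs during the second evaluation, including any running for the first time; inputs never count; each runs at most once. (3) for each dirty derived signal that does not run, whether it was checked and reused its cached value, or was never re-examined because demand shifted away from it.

The edit dirties: sig2, sig5.
2 derived signals run: sig2, sig5.
No dirty derived signal escaped a run.

First demand of the output computes:
  sig2 = add(3, -9) = -6
  sig5 = sub(-6, 3) = -9

After the edit, cleaning proceeds:
  sig2: a read changed (src2 -9->0) — executes, giving 3.
  sig5: a read changed (sig2 -6->3) — executes, giving 0.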